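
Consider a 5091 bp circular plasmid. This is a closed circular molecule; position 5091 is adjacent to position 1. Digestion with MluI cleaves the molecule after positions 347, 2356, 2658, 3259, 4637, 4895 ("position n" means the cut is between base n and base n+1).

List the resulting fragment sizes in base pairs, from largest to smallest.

Circular molecule, 6 cuts → 6 fragments:
  2356 − 347 = 2009 bp
  2658 − 2356 = 302 bp
  3259 − 2658 = 601 bp
  4637 − 3259 = 1378 bp
  4895 − 4637 = 258 bp
  wrap: 5091 − 4895 + 347 = 543 bp
Sorted largest to smallest: 2009, 1378, 601, 543, 302, 258 bp.

2009, 1378, 601, 543, 302, 258 bp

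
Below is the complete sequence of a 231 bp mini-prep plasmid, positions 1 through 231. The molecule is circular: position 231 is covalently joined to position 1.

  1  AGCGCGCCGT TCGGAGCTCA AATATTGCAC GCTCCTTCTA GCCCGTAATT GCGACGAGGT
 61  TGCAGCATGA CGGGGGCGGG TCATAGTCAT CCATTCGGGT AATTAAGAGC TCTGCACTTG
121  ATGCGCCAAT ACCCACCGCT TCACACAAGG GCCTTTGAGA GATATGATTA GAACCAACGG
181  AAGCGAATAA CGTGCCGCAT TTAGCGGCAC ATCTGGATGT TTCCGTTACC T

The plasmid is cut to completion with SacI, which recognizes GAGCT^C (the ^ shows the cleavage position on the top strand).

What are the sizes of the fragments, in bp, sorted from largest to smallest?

SacI sites (GAGCTC) start at positions 14, 107.
SacI cuts after base 5 of each site (before the last base), so after positions 18, 111.
Circular molecule, 2 cuts → 2 fragments:
  19–111 → 93 bp
  112–231 then 1–18 → 120 + 18 = 138 bp
Sorted largest to smallest: 138, 93 bp.

138, 93 bp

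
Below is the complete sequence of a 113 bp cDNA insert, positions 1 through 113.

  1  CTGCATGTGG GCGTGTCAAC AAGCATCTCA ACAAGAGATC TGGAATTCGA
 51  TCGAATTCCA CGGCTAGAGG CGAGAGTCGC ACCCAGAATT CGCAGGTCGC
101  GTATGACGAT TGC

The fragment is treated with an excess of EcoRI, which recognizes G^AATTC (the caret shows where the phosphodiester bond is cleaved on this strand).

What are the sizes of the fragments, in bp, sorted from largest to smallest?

EcoRI sites (GAATTC) start at positions 43, 53, 86.
EcoRI cuts after the first base of each site, so after positions 43, 53, 86.
Linear molecule, 3 cuts → 4 fragments:
  1–43 → 43 bp
  44–53 → 10 bp
  54–86 → 33 bp
  87–113 → 27 bp
Sorted largest to smallest: 43, 33, 27, 10 bp.

43, 33, 27, 10 bp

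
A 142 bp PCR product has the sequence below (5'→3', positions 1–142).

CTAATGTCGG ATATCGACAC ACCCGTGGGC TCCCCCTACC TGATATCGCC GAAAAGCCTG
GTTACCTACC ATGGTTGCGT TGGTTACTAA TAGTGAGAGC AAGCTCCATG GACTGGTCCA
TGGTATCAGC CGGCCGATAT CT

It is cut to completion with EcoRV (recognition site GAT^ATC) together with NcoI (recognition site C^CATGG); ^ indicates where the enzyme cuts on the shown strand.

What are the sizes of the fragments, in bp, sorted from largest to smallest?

37, 32, 25, 20, 12, 12, 4 bp

EcoRV sites (GATATC) start at positions 10, 42, 136.
EcoRV cuts after base 3 of each site, so after positions 12, 44, 138.
NcoI sites (CCATGG) start at positions 69, 106, 118.
NcoI cuts after the first base of each site, so after positions 69, 106, 118.
Combined cut positions: 12, 44, 69, 106, 118, 138.
Linear molecule, 6 cuts → 7 fragments:
  1–12 → 12 bp
  13–44 → 32 bp
  45–69 → 25 bp
  70–106 → 37 bp
  107–118 → 12 bp
  119–138 → 20 bp
  139–142 → 4 bp
Sorted largest to smallest: 37, 32, 25, 20, 12, 12, 4 bp.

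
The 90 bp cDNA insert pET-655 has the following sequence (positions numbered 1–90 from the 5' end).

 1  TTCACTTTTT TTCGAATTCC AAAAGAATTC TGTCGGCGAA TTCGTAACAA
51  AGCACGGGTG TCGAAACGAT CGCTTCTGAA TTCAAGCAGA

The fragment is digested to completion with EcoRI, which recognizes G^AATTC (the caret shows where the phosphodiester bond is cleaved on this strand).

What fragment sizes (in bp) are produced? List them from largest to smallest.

40, 14, 13, 12, 11 bp

EcoRI sites (GAATTC) start at positions 14, 25, 38, 78.
EcoRI cuts after the first base of each site, so after positions 14, 25, 38, 78.
Linear molecule, 4 cuts → 5 fragments:
  1–14 → 14 bp
  15–25 → 11 bp
  26–38 → 13 bp
  39–78 → 40 bp
  79–90 → 12 bp
Sorted largest to smallest: 40, 14, 13, 12, 11 bp.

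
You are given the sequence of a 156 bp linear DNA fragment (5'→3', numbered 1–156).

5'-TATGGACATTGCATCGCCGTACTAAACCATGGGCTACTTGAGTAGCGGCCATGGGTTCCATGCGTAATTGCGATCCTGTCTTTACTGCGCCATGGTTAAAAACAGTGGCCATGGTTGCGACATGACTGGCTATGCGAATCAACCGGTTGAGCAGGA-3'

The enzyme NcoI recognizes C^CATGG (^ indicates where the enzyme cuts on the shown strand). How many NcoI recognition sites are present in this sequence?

CCATGG occurs starting at positions 27, 49, 90, 109.
NcoI cuts at 4 sites.

4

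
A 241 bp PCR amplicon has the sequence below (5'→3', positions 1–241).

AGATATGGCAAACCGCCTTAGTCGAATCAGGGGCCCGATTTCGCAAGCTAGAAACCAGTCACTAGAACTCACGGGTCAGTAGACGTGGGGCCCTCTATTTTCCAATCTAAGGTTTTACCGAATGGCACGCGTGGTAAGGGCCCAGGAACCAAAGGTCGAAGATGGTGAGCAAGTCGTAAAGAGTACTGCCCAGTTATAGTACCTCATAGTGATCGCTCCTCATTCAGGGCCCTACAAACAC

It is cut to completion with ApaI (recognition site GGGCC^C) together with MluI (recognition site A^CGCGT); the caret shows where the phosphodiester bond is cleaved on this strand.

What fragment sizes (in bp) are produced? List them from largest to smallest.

ApaI sites (GGGCCC) start at positions 31, 88, 138, 227.
ApaI cuts after base 5 of each site (before the last base), so after positions 35, 92, 142, 231.
The MluI site (ACGCGT) starts at position 127.
MluI cuts after the first base of each site, so after position 127.
Combined cut positions: 35, 92, 127, 142, 231.
Linear molecule, 5 cuts → 6 fragments:
  1–35 → 35 bp
  36–92 → 57 bp
  93–127 → 35 bp
  128–142 → 15 bp
  143–231 → 89 bp
  232–241 → 10 bp
Sorted largest to smallest: 89, 57, 35, 35, 15, 10 bp.

89, 57, 35, 35, 15, 10 bp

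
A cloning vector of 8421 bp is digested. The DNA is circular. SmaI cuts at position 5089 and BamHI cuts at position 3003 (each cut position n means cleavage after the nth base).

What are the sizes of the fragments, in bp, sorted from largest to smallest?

Combined cut positions (sorted): 3003, 5089.
Circular molecule, 2 cuts → 2 fragments:
  5089 − 3003 = 2086 bp
  wrap: 8421 − 5089 + 3003 = 6335 bp
Sorted largest to smallest: 6335, 2086 bp.

6335, 2086 bp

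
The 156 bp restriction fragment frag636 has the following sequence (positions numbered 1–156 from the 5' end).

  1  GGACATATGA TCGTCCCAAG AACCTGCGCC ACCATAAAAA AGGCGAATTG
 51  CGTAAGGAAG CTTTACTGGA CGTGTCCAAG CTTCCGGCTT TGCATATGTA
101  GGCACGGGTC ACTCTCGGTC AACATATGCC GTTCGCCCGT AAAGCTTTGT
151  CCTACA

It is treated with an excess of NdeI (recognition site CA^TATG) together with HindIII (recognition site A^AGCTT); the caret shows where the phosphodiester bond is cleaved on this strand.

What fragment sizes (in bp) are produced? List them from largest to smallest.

NdeI sites (CATATG) start at positions 4, 93, 123.
NdeI cuts after base 2 of each site, so after positions 5, 94, 124.
HindIII sites (AAGCTT) start at positions 58, 78, 142.
HindIII cuts after the first base of each site, so after positions 58, 78, 142.
Combined cut positions: 5, 58, 78, 94, 124, 142.
Linear molecule, 6 cuts → 7 fragments:
  1–5 → 5 bp
  6–58 → 53 bp
  59–78 → 20 bp
  79–94 → 16 bp
  95–124 → 30 bp
  125–142 → 18 bp
  143–156 → 14 bp
Sorted largest to smallest: 53, 30, 20, 18, 16, 14, 5 bp.

53, 30, 20, 18, 16, 14, 5 bp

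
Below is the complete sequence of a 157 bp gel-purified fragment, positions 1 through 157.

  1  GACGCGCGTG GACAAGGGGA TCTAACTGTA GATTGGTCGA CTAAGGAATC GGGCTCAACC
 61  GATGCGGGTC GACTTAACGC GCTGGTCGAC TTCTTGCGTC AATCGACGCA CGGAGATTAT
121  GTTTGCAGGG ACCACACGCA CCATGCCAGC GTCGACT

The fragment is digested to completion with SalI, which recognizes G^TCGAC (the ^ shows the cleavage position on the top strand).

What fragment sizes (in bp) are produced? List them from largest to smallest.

66, 36, 32, 17, 6 bp

SalI sites (GTCGAC) start at positions 36, 68, 85, 151.
SalI cuts after the first base of each site, so after positions 36, 68, 85, 151.
Linear molecule, 4 cuts → 5 fragments:
  1–36 → 36 bp
  37–68 → 32 bp
  69–85 → 17 bp
  86–151 → 66 bp
  152–157 → 6 bp
Sorted largest to smallest: 66, 36, 32, 17, 6 bp.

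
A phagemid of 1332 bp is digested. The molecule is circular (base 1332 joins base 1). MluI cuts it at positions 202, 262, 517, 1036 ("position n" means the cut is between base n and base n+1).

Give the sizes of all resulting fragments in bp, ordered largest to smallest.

Circular molecule, 4 cuts → 4 fragments:
  262 − 202 = 60 bp
  517 − 262 = 255 bp
  1036 − 517 = 519 bp
  wrap: 1332 − 1036 + 202 = 498 bp
Sorted largest to smallest: 519, 498, 255, 60 bp.

519, 498, 255, 60 bp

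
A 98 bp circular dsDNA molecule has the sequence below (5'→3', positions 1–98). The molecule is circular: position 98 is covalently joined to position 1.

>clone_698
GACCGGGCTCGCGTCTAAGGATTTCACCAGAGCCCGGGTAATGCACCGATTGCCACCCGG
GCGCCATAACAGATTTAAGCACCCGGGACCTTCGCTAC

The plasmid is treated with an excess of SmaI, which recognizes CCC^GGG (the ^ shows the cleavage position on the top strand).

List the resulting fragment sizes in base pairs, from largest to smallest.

SmaI sites (CCCGGG) start at positions 33, 56, 82.
SmaI cuts after base 3 of each site, so after positions 35, 58, 84.
Circular molecule, 3 cuts → 3 fragments:
  36–58 → 23 bp
  59–84 → 26 bp
  85–98 then 1–35 → 14 + 35 = 49 bp
Sorted largest to smallest: 49, 26, 23 bp.

49, 26, 23 bp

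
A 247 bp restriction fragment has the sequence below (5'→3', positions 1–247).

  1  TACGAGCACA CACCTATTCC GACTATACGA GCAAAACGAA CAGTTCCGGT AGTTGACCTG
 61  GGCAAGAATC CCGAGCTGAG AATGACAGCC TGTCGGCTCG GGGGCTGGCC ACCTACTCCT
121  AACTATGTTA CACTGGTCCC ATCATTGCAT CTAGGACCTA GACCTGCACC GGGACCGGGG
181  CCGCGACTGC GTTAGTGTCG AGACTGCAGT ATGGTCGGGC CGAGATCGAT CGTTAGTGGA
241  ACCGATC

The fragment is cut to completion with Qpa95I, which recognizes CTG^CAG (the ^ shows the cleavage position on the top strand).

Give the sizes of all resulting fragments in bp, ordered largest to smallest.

206, 41 bp

The Qpa95I site (CTGCAG) starts at position 204.
Qpa95I cuts after base 3 of each site, so after position 206.
Linear molecule, 1 cut → 2 fragments:
  1–206 → 206 bp
  207–247 → 41 bp
Sorted largest to smallest: 206, 41 bp.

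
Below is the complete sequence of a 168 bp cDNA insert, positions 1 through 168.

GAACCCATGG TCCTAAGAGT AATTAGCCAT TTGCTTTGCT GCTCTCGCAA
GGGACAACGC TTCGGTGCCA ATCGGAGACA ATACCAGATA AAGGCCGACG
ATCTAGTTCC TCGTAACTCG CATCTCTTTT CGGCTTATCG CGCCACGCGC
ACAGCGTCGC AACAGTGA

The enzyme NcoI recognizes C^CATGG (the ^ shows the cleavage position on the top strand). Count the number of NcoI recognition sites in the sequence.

CCATGG occurs starting at position 5.
NcoI cuts at 1 site.

1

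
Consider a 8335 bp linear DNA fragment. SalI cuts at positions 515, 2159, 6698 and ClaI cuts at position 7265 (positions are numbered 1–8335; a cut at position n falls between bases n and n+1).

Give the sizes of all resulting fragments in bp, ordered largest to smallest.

4539, 1644, 1070, 567, 515 bp

Combined cut positions (sorted): 515, 2159, 6698, 7265.
Linear molecule, 4 cuts → 5 fragments:
  515 − 0 = 515 bp
  2159 − 515 = 1644 bp
  6698 − 2159 = 4539 bp
  7265 − 6698 = 567 bp
  8335 − 7265 = 1070 bp
Sorted largest to smallest: 4539, 1644, 1070, 567, 515 bp.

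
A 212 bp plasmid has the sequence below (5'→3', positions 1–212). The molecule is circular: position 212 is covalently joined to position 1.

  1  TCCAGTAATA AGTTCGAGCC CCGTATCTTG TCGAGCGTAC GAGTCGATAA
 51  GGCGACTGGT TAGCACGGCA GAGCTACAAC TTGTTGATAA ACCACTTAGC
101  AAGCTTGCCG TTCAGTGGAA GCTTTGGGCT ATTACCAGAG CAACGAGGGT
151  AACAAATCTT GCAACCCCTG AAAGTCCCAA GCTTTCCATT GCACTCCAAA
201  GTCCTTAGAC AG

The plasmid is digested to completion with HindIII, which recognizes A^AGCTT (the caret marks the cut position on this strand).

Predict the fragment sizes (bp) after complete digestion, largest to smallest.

HindIII sites (AAGCTT) start at positions 101, 119, 179.
HindIII cuts after the first base of each site, so after positions 101, 119, 179.
Circular molecule, 3 cuts → 3 fragments:
  102–119 → 18 bp
  120–179 → 60 bp
  180–212 then 1–101 → 33 + 101 = 134 bp
Sorted largest to smallest: 134, 60, 18 bp.

134, 60, 18 bp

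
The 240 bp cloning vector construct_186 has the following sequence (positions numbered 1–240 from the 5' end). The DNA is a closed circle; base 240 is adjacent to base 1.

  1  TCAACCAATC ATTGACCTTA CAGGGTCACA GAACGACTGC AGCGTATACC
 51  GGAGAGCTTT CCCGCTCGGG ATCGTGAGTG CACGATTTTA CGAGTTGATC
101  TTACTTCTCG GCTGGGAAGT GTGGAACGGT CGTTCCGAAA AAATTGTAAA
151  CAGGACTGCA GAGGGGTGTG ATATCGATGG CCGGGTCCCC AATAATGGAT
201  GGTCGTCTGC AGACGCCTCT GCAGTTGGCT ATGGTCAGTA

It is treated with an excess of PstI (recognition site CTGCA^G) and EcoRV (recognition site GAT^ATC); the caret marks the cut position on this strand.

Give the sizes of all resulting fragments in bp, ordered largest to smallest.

119, 58, 39, 12, 12 bp

PstI sites (CTGCAG) start at positions 37, 156, 207, 219.
PstI cuts after base 5 of each site (before the last base), so after positions 41, 160, 211, 223.
The EcoRV site (GATATC) starts at position 170.
EcoRV cuts after base 3 of each site, so after position 172.
Combined cut positions: 41, 160, 172, 211, 223.
Circular molecule, 5 cuts → 5 fragments:
  42–160 → 119 bp
  161–172 → 12 bp
  173–211 → 39 bp
  212–223 → 12 bp
  224–240 then 1–41 → 17 + 41 = 58 bp
Sorted largest to smallest: 119, 58, 39, 12, 12 bp.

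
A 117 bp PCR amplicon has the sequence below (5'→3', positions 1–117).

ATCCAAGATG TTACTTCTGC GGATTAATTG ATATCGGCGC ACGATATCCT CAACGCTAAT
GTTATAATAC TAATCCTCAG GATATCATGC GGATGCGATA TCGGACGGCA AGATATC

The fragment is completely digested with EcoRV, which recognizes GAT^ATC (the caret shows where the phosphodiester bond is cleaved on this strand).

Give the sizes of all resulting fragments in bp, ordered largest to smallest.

38, 32, 16, 15, 13, 3 bp

EcoRV sites (GATATC) start at positions 30, 43, 81, 97, 112.
EcoRV cuts after base 3 of each site, so after positions 32, 45, 83, 99, 114.
Linear molecule, 5 cuts → 6 fragments:
  1–32 → 32 bp
  33–45 → 13 bp
  46–83 → 38 bp
  84–99 → 16 bp
  100–114 → 15 bp
  115–117 → 3 bp
Sorted largest to smallest: 38, 32, 16, 15, 13, 3 bp.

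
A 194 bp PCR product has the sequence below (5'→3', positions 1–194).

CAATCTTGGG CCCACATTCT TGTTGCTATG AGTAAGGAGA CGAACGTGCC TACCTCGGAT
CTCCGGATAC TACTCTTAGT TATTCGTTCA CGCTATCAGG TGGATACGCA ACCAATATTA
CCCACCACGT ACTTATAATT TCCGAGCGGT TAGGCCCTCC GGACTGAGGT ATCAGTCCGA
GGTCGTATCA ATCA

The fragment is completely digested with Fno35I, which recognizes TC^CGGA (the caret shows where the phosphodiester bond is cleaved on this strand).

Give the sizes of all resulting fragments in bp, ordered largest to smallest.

Fno35I sites (TCCGGA) start at positions 62, 158.
Fno35I cuts after base 2 of each site, so after positions 63, 159.
Linear molecule, 2 cuts → 3 fragments:
  1–63 → 63 bp
  64–159 → 96 bp
  160–194 → 35 bp
Sorted largest to smallest: 96, 63, 35 bp.

96, 63, 35 bp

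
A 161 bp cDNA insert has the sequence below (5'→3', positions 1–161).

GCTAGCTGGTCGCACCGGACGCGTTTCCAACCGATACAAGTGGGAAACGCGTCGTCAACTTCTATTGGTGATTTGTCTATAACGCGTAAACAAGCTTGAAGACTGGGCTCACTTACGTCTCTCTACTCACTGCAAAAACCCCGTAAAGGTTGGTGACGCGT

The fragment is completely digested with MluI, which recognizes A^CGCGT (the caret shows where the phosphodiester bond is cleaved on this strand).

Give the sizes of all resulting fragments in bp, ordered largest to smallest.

MluI sites (ACGCGT) start at positions 19, 47, 82, 156.
MluI cuts after the first base of each site, so after positions 19, 47, 82, 156.
Linear molecule, 4 cuts → 5 fragments:
  1–19 → 19 bp
  20–47 → 28 bp
  48–82 → 35 bp
  83–156 → 74 bp
  157–161 → 5 bp
Sorted largest to smallest: 74, 35, 28, 19, 5 bp.

74, 35, 28, 19, 5 bp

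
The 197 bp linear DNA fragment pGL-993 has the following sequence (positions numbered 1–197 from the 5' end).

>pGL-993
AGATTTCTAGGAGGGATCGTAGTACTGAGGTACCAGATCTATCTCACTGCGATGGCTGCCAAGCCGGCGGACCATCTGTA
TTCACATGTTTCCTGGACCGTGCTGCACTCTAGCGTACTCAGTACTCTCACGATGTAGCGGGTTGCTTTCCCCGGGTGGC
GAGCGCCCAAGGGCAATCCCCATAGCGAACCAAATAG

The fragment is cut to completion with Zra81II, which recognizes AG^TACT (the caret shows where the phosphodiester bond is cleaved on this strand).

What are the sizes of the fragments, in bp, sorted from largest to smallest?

Zra81II sites (AGTACT) start at positions 21, 121.
Zra81II cuts after base 2 of each site, so after positions 22, 122.
Linear molecule, 2 cuts → 3 fragments:
  1–22 → 22 bp
  23–122 → 100 bp
  123–197 → 75 bp
Sorted largest to smallest: 100, 75, 22 bp.

100, 75, 22 bp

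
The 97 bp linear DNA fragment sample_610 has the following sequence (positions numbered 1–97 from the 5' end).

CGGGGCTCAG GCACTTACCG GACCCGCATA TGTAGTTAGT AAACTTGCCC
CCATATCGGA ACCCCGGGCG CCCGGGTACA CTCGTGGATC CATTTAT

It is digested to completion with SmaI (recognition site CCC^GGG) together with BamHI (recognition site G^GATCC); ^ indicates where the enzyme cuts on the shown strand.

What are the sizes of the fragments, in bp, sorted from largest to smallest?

SmaI sites (CCCGGG) start at positions 63, 71.
SmaI cuts after base 3 of each site, so after positions 65, 73.
The BamHI site (GGATCC) starts at position 86.
BamHI cuts after the first base of each site, so after position 86.
Combined cut positions: 65, 73, 86.
Linear molecule, 3 cuts → 4 fragments:
  1–65 → 65 bp
  66–73 → 8 bp
  74–86 → 13 bp
  87–97 → 11 bp
Sorted largest to smallest: 65, 13, 11, 8 bp.

65, 13, 11, 8 bp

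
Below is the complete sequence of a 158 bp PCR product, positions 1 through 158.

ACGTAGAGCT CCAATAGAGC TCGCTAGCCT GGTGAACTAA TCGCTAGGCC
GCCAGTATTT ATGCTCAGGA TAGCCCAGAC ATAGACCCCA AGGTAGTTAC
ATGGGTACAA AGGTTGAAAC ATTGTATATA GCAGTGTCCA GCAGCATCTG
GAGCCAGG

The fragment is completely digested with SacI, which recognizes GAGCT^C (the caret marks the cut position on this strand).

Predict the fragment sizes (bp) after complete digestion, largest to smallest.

137, 11, 10 bp

SacI sites (GAGCTC) start at positions 6, 17.
SacI cuts after base 5 of each site (before the last base), so after positions 10, 21.
Linear molecule, 2 cuts → 3 fragments:
  1–10 → 10 bp
  11–21 → 11 bp
  22–158 → 137 bp
Sorted largest to smallest: 137, 11, 10 bp.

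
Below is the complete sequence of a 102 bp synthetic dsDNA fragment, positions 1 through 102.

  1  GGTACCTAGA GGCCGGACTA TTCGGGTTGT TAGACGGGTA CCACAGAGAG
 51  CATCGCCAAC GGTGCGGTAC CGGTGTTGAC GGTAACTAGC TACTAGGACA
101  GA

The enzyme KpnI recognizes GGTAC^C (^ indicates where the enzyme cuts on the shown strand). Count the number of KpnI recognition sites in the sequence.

3

GGTACC occurs starting at positions 1, 37, 66.
KpnI cuts at 3 sites.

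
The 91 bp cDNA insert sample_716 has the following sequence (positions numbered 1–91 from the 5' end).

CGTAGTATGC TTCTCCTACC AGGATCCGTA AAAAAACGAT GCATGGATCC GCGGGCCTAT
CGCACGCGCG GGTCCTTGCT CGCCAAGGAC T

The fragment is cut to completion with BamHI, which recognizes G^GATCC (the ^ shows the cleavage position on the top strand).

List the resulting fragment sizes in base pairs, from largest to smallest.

BamHI sites (GGATCC) start at positions 22, 45.
BamHI cuts after the first base of each site, so after positions 22, 45.
Linear molecule, 2 cuts → 3 fragments:
  1–22 → 22 bp
  23–45 → 23 bp
  46–91 → 46 bp
Sorted largest to smallest: 46, 23, 22 bp.

46, 23, 22 bp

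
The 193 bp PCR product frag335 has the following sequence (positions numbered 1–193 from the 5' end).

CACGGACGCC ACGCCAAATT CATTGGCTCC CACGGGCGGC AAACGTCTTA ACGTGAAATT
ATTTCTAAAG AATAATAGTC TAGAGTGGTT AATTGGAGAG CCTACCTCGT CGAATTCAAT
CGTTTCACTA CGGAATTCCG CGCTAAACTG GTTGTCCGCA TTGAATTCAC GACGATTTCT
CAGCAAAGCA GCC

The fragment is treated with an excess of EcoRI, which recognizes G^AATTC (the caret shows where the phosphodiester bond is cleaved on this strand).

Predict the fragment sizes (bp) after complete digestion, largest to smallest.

112, 30, 30, 21 bp

EcoRI sites (GAATTC) start at positions 112, 133, 163.
EcoRI cuts after the first base of each site, so after positions 112, 133, 163.
Linear molecule, 3 cuts → 4 fragments:
  1–112 → 112 bp
  113–133 → 21 bp
  134–163 → 30 bp
  164–193 → 30 bp
Sorted largest to smallest: 112, 30, 30, 21 bp.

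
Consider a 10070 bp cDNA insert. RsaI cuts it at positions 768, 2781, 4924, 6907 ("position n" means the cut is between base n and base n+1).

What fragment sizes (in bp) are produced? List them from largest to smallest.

Linear molecule, 4 cuts → 5 fragments:
  768 − 0 = 768 bp
  2781 − 768 = 2013 bp
  4924 − 2781 = 2143 bp
  6907 − 4924 = 1983 bp
  10070 − 6907 = 3163 bp
Sorted largest to smallest: 3163, 2143, 2013, 1983, 768 bp.

3163, 2143, 2013, 1983, 768 bp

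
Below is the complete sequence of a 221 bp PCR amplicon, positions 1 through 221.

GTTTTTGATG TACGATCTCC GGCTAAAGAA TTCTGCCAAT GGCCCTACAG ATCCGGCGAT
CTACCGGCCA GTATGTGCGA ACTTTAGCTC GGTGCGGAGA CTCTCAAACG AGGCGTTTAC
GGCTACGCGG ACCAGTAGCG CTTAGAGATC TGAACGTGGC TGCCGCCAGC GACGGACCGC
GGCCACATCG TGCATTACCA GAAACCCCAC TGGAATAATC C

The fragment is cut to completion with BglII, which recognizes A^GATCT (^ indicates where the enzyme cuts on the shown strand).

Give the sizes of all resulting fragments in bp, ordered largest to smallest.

146, 75 bp

The BglII site (AGATCT) starts at position 146.
BglII cuts after the first base of each site, so after position 146.
Linear molecule, 1 cut → 2 fragments:
  1–146 → 146 bp
  147–221 → 75 bp
Sorted largest to smallest: 146, 75 bp.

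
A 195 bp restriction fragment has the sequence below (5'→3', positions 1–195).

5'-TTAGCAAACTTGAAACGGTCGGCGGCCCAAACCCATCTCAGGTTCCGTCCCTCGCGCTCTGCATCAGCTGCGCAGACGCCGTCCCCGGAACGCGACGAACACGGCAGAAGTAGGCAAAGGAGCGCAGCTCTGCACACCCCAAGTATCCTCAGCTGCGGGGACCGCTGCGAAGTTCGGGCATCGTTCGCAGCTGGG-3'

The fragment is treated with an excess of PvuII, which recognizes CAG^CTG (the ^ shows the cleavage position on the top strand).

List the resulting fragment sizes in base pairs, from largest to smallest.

85, 67, 38, 5 bp

PvuII sites (CAGCTG) start at positions 65, 150, 188.
PvuII cuts after base 3 of each site, so after positions 67, 152, 190.
Linear molecule, 3 cuts → 4 fragments:
  1–67 → 67 bp
  68–152 → 85 bp
  153–190 → 38 bp
  191–195 → 5 bp
Sorted largest to smallest: 85, 67, 38, 5 bp.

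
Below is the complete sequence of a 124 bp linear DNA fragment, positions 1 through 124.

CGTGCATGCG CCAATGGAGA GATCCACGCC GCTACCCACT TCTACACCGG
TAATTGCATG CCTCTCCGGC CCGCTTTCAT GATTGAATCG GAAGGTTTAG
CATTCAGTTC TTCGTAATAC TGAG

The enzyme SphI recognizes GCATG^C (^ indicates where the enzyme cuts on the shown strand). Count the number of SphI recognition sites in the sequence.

GCATGC occurs starting at positions 4, 56.
SphI cuts at 2 sites.

2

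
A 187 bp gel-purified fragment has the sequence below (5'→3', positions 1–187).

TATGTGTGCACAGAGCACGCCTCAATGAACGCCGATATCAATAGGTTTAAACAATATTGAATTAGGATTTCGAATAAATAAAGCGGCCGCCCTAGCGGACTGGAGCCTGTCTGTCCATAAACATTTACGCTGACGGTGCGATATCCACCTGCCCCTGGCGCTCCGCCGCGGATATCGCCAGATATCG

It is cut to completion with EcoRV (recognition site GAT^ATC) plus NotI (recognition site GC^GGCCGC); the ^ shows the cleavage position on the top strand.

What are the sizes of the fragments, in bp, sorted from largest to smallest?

58, 48, 36, 31, 10, 4 bp

EcoRV sites (GATATC) start at positions 34, 140, 171, 181.
EcoRV cuts after base 3 of each site, so after positions 36, 142, 173, 183.
The NotI site (GCGGCCGC) starts at position 83.
NotI cuts after base 2 of each site, so after position 84.
Combined cut positions: 36, 84, 142, 173, 183.
Linear molecule, 5 cuts → 6 fragments:
  1–36 → 36 bp
  37–84 → 48 bp
  85–142 → 58 bp
  143–173 → 31 bp
  174–183 → 10 bp
  184–187 → 4 bp
Sorted largest to smallest: 58, 48, 36, 31, 10, 4 bp.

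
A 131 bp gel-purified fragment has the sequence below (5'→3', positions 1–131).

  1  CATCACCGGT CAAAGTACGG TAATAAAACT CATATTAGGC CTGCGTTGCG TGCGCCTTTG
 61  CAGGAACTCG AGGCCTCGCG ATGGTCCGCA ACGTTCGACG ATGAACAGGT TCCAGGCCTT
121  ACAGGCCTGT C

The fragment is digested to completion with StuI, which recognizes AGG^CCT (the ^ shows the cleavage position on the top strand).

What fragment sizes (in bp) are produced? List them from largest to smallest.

43, 39, 34, 9, 6 bp

StuI sites (AGGCCT) start at positions 37, 71, 114, 123.
StuI cuts after base 3 of each site, so after positions 39, 73, 116, 125.
Linear molecule, 4 cuts → 5 fragments:
  1–39 → 39 bp
  40–73 → 34 bp
  74–116 → 43 bp
  117–125 → 9 bp
  126–131 → 6 bp
Sorted largest to smallest: 43, 39, 34, 9, 6 bp.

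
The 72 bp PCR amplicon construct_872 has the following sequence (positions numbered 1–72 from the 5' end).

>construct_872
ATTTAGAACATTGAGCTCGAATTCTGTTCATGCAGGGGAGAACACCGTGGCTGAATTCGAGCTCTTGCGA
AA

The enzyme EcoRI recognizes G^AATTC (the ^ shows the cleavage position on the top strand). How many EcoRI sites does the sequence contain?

2

GAATTC occurs starting at positions 19, 53.
EcoRI cuts at 2 sites.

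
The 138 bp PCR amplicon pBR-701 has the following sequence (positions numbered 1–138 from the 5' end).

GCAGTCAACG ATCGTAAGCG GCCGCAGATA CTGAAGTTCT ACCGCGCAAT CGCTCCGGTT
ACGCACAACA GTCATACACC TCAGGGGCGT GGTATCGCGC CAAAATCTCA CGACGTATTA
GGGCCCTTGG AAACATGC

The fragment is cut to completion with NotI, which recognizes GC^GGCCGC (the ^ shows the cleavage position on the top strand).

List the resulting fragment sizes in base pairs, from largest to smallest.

The NotI site (GCGGCCGC) starts at position 18.
NotI cuts after base 2 of each site, so after position 19.
Linear molecule, 1 cut → 2 fragments:
  1–19 → 19 bp
  20–138 → 119 bp
Sorted largest to smallest: 119, 19 bp.

119, 19 bp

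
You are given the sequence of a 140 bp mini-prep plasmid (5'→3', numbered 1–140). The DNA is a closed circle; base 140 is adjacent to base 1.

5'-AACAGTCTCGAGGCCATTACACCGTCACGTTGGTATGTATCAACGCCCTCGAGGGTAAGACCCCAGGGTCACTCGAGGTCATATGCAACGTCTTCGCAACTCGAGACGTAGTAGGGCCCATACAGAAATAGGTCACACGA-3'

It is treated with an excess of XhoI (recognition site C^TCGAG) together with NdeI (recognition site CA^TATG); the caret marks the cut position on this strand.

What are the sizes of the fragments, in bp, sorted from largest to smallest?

XhoI sites (CTCGAG) start at positions 7, 48, 72, 100.
XhoI cuts after the first base of each site, so after positions 7, 48, 72, 100.
The NdeI site (CATATG) starts at position 80.
NdeI cuts after base 2 of each site, so after position 81.
Combined cut positions: 7, 48, 72, 81, 100.
Circular molecule, 5 cuts → 5 fragments:
  8–48 → 41 bp
  49–72 → 24 bp
  73–81 → 9 bp
  82–100 → 19 bp
  101–140 then 1–7 → 40 + 7 = 47 bp
Sorted largest to smallest: 47, 41, 24, 19, 9 bp.

47, 41, 24, 19, 9 bp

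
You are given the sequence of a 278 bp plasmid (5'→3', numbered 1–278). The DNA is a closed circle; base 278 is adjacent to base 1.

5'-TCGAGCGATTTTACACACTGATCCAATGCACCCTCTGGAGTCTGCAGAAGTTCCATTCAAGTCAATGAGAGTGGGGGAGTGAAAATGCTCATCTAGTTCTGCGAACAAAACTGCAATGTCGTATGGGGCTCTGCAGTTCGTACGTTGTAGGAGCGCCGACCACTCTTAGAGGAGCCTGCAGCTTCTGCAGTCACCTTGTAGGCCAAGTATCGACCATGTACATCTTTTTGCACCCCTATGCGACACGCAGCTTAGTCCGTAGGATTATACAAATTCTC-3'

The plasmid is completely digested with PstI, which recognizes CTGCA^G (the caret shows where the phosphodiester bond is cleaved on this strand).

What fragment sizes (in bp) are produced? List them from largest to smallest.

PstI sites (CTGCAG) start at positions 42, 131, 176, 185.
PstI cuts after base 5 of each site (before the last base), so after positions 46, 135, 180, 189.
Circular molecule, 4 cuts → 4 fragments:
  47–135 → 89 bp
  136–180 → 45 bp
  181–189 → 9 bp
  190–278 then 1–46 → 89 + 46 = 135 bp
Sorted largest to smallest: 135, 89, 45, 9 bp.

135, 89, 45, 9 bp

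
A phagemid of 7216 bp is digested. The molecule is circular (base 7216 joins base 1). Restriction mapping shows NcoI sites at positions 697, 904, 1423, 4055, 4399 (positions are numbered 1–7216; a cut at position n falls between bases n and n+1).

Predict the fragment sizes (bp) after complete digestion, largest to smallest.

3514, 2632, 519, 344, 207 bp

Circular molecule, 5 cuts → 5 fragments:
  904 − 697 = 207 bp
  1423 − 904 = 519 bp
  4055 − 1423 = 2632 bp
  4399 − 4055 = 344 bp
  wrap: 7216 − 4399 + 697 = 3514 bp
Sorted largest to smallest: 3514, 2632, 519, 344, 207 bp.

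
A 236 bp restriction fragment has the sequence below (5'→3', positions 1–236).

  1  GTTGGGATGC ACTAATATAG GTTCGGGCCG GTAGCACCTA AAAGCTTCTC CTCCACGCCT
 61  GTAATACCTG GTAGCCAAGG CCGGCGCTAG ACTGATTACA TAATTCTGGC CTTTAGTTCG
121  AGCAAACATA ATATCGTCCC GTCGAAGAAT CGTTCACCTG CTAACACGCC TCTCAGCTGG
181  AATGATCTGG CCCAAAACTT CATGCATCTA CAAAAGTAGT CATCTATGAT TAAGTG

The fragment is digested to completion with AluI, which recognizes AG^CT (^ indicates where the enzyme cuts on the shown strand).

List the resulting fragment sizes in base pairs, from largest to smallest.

AluI sites (AGCT) start at positions 43, 175.
AluI cuts after base 2 of each site, so after positions 44, 176.
Linear molecule, 2 cuts → 3 fragments:
  1–44 → 44 bp
  45–176 → 132 bp
  177–236 → 60 bp
Sorted largest to smallest: 132, 60, 44 bp.

132, 60, 44 bp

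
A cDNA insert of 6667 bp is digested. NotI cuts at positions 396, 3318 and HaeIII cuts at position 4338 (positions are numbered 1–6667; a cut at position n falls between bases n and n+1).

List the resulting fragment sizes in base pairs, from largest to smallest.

Combined cut positions (sorted): 396, 3318, 4338.
Linear molecule, 3 cuts → 4 fragments:
  396 − 0 = 396 bp
  3318 − 396 = 2922 bp
  4338 − 3318 = 1020 bp
  6667 − 4338 = 2329 bp
Sorted largest to smallest: 2922, 2329, 1020, 396 bp.

2922, 2329, 1020, 396 bp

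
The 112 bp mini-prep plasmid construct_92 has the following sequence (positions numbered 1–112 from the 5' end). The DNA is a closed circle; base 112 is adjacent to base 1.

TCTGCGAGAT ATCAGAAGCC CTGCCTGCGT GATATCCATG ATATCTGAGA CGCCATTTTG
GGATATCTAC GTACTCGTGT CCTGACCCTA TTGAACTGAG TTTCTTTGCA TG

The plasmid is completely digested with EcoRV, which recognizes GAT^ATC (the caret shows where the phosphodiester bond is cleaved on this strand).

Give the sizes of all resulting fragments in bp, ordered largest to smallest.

58, 23, 22, 9 bp

EcoRV sites (GATATC) start at positions 8, 31, 40, 62.
EcoRV cuts after base 3 of each site, so after positions 10, 33, 42, 64.
Circular molecule, 4 cuts → 4 fragments:
  11–33 → 23 bp
  34–42 → 9 bp
  43–64 → 22 bp
  65–112 then 1–10 → 48 + 10 = 58 bp
Sorted largest to smallest: 58, 23, 22, 9 bp.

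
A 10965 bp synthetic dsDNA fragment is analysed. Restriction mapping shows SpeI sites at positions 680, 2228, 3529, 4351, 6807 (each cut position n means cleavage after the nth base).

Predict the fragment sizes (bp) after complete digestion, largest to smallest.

Linear molecule, 5 cuts → 6 fragments:
  680 − 0 = 680 bp
  2228 − 680 = 1548 bp
  3529 − 2228 = 1301 bp
  4351 − 3529 = 822 bp
  6807 − 4351 = 2456 bp
  10965 − 6807 = 4158 bp
Sorted largest to smallest: 4158, 2456, 1548, 1301, 822, 680 bp.

4158, 2456, 1548, 1301, 822, 680 bp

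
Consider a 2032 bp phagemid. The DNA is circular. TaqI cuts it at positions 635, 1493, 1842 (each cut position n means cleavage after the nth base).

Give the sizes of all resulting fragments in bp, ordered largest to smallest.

Circular molecule, 3 cuts → 3 fragments:
  1493 − 635 = 858 bp
  1842 − 1493 = 349 bp
  wrap: 2032 − 1842 + 635 = 825 bp
Sorted largest to smallest: 858, 825, 349 bp.

858, 825, 349 bp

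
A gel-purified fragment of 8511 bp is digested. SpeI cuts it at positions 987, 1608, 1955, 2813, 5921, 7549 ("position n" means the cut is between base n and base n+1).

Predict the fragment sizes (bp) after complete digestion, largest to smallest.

Linear molecule, 6 cuts → 7 fragments:
  987 − 0 = 987 bp
  1608 − 987 = 621 bp
  1955 − 1608 = 347 bp
  2813 − 1955 = 858 bp
  5921 − 2813 = 3108 bp
  7549 − 5921 = 1628 bp
  8511 − 7549 = 962 bp
Sorted largest to smallest: 3108, 1628, 987, 962, 858, 621, 347 bp.

3108, 1628, 987, 962, 858, 621, 347 bp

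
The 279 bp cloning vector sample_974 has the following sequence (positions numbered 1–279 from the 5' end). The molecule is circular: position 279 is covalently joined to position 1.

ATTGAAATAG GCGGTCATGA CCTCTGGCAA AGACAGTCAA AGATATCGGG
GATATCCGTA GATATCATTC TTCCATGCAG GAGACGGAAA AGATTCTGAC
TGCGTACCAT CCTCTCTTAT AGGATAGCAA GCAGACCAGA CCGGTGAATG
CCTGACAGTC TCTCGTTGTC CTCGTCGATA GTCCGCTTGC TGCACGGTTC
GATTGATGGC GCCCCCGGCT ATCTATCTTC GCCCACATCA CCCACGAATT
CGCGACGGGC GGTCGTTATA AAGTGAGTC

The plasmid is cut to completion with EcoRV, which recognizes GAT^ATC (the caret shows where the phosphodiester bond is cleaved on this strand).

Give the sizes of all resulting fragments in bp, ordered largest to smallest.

260, 10, 9 bp

EcoRV sites (GATATC) start at positions 42, 51, 61.
EcoRV cuts after base 3 of each site, so after positions 44, 53, 63.
Circular molecule, 3 cuts → 3 fragments:
  45–53 → 9 bp
  54–63 → 10 bp
  64–279 then 1–44 → 216 + 44 = 260 bp
Sorted largest to smallest: 260, 10, 9 bp.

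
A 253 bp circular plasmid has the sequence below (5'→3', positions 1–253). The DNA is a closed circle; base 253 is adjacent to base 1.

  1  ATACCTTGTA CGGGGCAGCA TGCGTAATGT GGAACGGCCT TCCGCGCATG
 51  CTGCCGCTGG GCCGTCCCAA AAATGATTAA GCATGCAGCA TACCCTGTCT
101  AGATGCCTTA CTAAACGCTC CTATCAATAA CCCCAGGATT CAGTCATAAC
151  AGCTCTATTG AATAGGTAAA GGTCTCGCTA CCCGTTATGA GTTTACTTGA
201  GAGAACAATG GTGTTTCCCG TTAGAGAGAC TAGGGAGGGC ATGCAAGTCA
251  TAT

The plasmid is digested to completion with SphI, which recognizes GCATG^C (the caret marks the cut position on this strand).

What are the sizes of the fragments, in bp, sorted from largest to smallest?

158, 35, 32, 28 bp

SphI sites (GCATGC) start at positions 18, 46, 81, 239.
SphI cuts after base 5 of each site (before the last base), so after positions 22, 50, 85, 243.
Circular molecule, 4 cuts → 4 fragments:
  23–50 → 28 bp
  51–85 → 35 bp
  86–243 → 158 bp
  244–253 then 1–22 → 10 + 22 = 32 bp
Sorted largest to smallest: 158, 35, 32, 28 bp.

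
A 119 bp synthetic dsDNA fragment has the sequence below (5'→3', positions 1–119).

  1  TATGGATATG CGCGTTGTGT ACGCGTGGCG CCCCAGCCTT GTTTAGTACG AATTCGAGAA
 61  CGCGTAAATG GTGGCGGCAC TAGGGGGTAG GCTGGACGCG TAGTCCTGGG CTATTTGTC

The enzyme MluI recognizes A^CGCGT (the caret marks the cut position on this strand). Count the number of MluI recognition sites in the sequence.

3

ACGCGT occurs starting at positions 21, 60, 96.
MluI cuts at 3 sites.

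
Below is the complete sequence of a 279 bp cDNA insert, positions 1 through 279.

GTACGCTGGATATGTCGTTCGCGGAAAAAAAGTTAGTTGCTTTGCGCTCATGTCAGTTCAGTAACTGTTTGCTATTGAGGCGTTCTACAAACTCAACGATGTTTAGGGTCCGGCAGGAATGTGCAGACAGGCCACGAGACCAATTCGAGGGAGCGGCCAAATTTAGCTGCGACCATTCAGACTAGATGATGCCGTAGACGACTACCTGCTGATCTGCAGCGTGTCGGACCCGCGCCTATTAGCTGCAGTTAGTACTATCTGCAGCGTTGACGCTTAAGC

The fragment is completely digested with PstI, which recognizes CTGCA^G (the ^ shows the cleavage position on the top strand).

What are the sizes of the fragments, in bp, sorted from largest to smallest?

218, 29, 16, 16 bp

PstI sites (CTGCAG) start at positions 214, 243, 259.
PstI cuts after base 5 of each site (before the last base), so after positions 218, 247, 263.
Linear molecule, 3 cuts → 4 fragments:
  1–218 → 218 bp
  219–247 → 29 bp
  248–263 → 16 bp
  264–279 → 16 bp
Sorted largest to smallest: 218, 29, 16, 16 bp.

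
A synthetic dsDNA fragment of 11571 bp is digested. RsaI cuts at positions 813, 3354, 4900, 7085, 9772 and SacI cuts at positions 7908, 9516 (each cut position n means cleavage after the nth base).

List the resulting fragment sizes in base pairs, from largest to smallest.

2541, 2185, 1799, 1608, 1546, 823, 813, 256 bp

Combined cut positions (sorted): 813, 3354, 4900, 7085, 7908, 9516, 9772.
Linear molecule, 7 cuts → 8 fragments:
  813 − 0 = 813 bp
  3354 − 813 = 2541 bp
  4900 − 3354 = 1546 bp
  7085 − 4900 = 2185 bp
  7908 − 7085 = 823 bp
  9516 − 7908 = 1608 bp
  9772 − 9516 = 256 bp
  11571 − 9772 = 1799 bp
Sorted largest to smallest: 2541, 2185, 1799, 1608, 1546, 823, 813, 256 bp.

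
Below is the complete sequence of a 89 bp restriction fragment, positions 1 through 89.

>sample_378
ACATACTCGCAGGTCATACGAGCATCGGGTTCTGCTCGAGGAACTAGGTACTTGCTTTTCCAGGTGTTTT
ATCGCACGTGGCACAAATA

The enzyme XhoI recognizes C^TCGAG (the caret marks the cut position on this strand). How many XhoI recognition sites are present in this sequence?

CTCGAG occurs starting at position 35.
XhoI cuts at 1 site.

1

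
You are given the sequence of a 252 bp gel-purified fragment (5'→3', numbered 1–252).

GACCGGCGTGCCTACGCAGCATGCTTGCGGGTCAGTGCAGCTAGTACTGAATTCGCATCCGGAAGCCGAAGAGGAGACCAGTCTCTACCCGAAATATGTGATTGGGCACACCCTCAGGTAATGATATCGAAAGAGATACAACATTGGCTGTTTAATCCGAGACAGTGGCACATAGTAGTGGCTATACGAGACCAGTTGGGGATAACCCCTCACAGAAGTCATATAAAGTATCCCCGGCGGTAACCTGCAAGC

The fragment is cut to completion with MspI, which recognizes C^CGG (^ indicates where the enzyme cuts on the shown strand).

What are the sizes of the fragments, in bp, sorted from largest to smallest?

175, 56, 18, 3 bp

MspI sites (CCGG) start at positions 3, 59, 234.
MspI cuts after the first base of each site, so after positions 3, 59, 234.
Linear molecule, 3 cuts → 4 fragments:
  1–3 → 3 bp
  4–59 → 56 bp
  60–234 → 175 bp
  235–252 → 18 bp
Sorted largest to smallest: 175, 56, 18, 3 bp.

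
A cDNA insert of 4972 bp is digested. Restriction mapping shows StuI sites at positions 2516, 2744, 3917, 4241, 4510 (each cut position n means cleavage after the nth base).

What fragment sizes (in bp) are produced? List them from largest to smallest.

Linear molecule, 5 cuts → 6 fragments:
  2516 − 0 = 2516 bp
  2744 − 2516 = 228 bp
  3917 − 2744 = 1173 bp
  4241 − 3917 = 324 bp
  4510 − 4241 = 269 bp
  4972 − 4510 = 462 bp
Sorted largest to smallest: 2516, 1173, 462, 324, 269, 228 bp.

2516, 1173, 462, 324, 269, 228 bp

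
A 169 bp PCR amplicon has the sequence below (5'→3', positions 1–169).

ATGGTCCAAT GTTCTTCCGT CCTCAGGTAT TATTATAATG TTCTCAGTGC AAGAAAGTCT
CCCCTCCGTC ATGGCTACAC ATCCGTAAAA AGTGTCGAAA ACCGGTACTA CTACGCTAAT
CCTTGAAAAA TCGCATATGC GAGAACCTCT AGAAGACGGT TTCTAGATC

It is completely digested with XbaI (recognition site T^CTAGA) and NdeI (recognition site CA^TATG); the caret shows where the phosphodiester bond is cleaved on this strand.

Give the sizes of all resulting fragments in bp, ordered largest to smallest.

135, 14, 13, 7 bp

XbaI sites (TCTAGA) start at positions 148, 162.
XbaI cuts after the first base of each site, so after positions 148, 162.
The NdeI site (CATATG) starts at position 134.
NdeI cuts after base 2 of each site, so after position 135.
Combined cut positions: 135, 148, 162.
Linear molecule, 3 cuts → 4 fragments:
  1–135 → 135 bp
  136–148 → 13 bp
  149–162 → 14 bp
  163–169 → 7 bp
Sorted largest to smallest: 135, 14, 13, 7 bp.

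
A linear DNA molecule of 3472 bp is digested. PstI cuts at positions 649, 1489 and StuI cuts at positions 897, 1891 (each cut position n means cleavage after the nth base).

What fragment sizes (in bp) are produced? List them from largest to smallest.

1581, 649, 592, 402, 248 bp

Combined cut positions (sorted): 649, 897, 1489, 1891.
Linear molecule, 4 cuts → 5 fragments:
  649 − 0 = 649 bp
  897 − 649 = 248 bp
  1489 − 897 = 592 bp
  1891 − 1489 = 402 bp
  3472 − 1891 = 1581 bp
Sorted largest to smallest: 1581, 649, 592, 402, 248 bp.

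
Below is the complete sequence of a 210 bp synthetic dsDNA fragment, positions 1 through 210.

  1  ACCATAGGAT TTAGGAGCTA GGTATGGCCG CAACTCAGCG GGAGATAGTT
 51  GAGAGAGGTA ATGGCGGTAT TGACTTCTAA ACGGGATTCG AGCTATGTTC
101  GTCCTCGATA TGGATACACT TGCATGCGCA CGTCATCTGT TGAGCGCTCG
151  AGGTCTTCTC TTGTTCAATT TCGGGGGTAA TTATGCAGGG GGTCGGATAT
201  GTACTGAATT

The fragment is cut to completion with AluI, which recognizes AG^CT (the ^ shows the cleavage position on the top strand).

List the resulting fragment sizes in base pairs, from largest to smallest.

118, 75, 17 bp

AluI sites (AGCT) start at positions 16, 91.
AluI cuts after base 2 of each site, so after positions 17, 92.
Linear molecule, 2 cuts → 3 fragments:
  1–17 → 17 bp
  18–92 → 75 bp
  93–210 → 118 bp
Sorted largest to smallest: 118, 75, 17 bp.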